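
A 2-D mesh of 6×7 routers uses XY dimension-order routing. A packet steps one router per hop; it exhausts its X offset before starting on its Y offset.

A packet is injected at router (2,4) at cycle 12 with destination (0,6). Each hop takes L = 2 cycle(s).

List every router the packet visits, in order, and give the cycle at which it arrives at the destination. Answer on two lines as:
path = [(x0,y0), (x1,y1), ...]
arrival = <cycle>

t=12: at (2,4)
t=14: at (1,4) after W
t=16: at (0,4) after W
t=18: at (0,5) after N
t=20: at (0,6) after N

path = [(2,4), (1,4), (0,4), (0,5), (0,6)]
arrival = 20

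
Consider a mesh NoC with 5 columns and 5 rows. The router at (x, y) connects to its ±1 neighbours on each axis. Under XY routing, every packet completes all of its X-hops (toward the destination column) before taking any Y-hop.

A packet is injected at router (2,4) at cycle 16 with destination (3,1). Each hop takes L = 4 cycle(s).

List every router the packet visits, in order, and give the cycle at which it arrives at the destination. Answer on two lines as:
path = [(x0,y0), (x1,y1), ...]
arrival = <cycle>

path = [(2,4), (3,4), (3,3), (3,2), (3,1)]
arrival = 32

hop 0: (2,4) @ cyc 16
hop 1: (3,4) @ cyc 20  [E]
hop 2: (3,3) @ cyc 24  [S]
hop 3: (3,2) @ cyc 28  [S]
hop 4: (3,1) @ cyc 32  [S]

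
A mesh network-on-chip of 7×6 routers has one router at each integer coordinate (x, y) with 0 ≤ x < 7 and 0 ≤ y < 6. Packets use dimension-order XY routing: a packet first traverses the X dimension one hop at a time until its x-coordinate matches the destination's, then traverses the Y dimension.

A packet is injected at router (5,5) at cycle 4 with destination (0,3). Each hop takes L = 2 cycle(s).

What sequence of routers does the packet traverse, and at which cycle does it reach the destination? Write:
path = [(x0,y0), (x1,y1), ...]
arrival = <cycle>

  0. router=(5,5) cycle=4 (inject)
  1. router=(4,5) cycle=6 dir=W
  2. router=(3,5) cycle=8 dir=W
  3. router=(2,5) cycle=10 dir=W
  4. router=(1,5) cycle=12 dir=W
  5. router=(0,5) cycle=14 dir=W
  6. router=(0,4) cycle=16 dir=S
  7. router=(0,3) cycle=18 dir=S

path = [(5,5), (4,5), (3,5), (2,5), (1,5), (0,5), (0,4), (0,3)]
arrival = 18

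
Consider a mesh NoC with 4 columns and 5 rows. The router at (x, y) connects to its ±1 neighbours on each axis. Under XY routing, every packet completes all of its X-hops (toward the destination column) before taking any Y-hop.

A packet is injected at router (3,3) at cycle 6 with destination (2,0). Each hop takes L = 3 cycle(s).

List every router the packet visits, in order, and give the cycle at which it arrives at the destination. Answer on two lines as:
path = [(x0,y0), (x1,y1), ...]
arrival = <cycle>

path = [(3,3), (2,3), (2,2), (2,1), (2,0)]
arrival = 18

src (3,3)  cyc=6
W→(2,3)  cyc=9
S→(2,2)  cyc=12
S→(2,1)  cyc=15
S→(2,0)  cyc=18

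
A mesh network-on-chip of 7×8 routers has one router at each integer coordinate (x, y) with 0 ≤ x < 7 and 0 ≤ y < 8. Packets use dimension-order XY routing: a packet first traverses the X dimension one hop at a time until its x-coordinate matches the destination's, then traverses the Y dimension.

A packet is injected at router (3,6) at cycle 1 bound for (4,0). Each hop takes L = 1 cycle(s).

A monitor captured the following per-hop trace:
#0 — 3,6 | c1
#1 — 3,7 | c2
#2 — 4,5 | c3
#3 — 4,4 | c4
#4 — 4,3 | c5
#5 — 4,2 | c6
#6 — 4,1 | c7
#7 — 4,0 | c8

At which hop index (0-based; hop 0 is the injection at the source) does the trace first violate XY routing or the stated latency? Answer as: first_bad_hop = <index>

  1: Δx=+0 Δy=+1 Δt=1 [BAD: Y-move but x=3≠4]

first_bad_hop = 1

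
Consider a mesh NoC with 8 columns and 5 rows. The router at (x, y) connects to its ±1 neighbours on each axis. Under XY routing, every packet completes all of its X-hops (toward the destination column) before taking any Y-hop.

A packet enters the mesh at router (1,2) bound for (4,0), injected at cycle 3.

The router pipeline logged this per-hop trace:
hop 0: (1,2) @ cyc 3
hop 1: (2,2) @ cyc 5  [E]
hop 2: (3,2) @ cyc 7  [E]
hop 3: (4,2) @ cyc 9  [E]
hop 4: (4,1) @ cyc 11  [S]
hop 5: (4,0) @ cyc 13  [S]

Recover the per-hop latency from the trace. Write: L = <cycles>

L = 2

Δcyc across hop 0→1: 5 − 3 = 2.
Per-hop latency L = Δcyc = 2.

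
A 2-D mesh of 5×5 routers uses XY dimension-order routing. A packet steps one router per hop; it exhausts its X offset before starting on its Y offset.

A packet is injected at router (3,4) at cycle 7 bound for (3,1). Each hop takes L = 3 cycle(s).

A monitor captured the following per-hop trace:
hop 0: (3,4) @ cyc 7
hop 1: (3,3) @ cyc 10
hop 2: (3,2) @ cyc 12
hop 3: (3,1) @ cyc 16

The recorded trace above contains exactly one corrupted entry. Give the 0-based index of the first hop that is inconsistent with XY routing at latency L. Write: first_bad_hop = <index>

first_bad_hop = 2

[1] (+0,-1) / 3c ⇒ ok
[2] (+0,-1) / 2c ⇒ BAD: Δcyc=2≠L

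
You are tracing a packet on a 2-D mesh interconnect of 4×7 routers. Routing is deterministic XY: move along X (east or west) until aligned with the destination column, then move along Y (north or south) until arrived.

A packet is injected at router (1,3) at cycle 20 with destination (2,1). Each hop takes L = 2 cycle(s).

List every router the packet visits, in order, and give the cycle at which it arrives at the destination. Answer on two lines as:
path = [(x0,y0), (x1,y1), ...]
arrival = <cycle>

[0] x=1 y=3 t=20
[1] x=2 y=3 t=22 →E
[2] x=2 y=2 t=24 →S
[3] x=2 y=1 t=26 →S

path = [(1,3), (2,3), (2,2), (2,1)]
arrival = 26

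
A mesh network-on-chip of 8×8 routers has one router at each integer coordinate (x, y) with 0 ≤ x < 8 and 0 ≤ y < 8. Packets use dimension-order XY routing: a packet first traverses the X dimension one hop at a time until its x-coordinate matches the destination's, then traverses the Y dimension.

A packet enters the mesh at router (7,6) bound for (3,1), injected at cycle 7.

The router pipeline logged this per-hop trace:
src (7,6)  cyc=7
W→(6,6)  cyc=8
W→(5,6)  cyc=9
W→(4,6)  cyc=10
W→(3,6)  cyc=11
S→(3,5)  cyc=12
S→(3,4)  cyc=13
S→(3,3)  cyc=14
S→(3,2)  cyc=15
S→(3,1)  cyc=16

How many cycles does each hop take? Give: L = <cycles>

cyc[1] − cyc[0] = 8 − 7 = 1.
Per-hop latency L = Δcyc = 1.

L = 1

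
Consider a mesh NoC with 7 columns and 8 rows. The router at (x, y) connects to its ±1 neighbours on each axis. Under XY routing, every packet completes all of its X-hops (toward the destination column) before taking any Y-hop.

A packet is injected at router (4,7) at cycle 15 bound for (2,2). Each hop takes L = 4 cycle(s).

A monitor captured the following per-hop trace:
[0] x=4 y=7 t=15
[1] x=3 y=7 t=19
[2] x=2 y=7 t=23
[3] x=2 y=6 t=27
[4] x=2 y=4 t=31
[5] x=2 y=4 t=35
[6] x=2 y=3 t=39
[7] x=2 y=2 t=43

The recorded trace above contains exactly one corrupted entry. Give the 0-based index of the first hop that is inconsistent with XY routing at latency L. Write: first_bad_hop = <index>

check 1→ d=(-1,0) cyc+4: ok
check 2→ d=(-1,0) cyc+4: ok
check 3→ d=(0,-1) cyc+4: ok
check 4→ d=(0,-2) cyc+4: BAD: non-unit step

first_bad_hop = 4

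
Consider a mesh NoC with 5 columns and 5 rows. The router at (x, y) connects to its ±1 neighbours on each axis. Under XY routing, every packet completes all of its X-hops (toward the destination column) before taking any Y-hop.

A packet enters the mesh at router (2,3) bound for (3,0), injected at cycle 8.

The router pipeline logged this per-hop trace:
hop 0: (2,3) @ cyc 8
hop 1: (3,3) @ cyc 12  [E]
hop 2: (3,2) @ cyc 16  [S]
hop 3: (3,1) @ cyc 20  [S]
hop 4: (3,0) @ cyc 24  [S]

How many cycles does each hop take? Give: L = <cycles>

From hop 0 (8) to hop 1 (12): +4 cycles.
One hop costs L cycles, so L = 4.

L = 4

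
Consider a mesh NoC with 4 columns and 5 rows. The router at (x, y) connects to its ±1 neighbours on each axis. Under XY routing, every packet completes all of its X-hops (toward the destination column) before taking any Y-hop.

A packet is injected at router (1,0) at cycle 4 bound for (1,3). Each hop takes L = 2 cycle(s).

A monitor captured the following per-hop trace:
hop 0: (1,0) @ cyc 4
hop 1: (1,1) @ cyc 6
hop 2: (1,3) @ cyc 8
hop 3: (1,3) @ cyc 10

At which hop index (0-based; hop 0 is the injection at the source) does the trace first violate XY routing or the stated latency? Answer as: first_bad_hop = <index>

first_bad_hop = 2

  1: Δx=+0 Δy=+1 Δt=2 [ok]
  2: Δx=+0 Δy=+2 Δt=2 [BAD: non-unit step]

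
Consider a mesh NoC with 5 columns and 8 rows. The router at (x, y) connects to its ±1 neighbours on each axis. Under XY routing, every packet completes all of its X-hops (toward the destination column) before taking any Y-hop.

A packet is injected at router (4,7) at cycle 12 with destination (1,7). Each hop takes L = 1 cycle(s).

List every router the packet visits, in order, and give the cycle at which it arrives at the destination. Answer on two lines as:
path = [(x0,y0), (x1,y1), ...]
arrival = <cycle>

path = [(4,7), (3,7), (2,7), (1,7)]
arrival = 15

#0 — 4,7 | c12
#1 — 3,7 | c13 | W
#2 — 2,7 | c14 | W
#3 — 1,7 | c15 | W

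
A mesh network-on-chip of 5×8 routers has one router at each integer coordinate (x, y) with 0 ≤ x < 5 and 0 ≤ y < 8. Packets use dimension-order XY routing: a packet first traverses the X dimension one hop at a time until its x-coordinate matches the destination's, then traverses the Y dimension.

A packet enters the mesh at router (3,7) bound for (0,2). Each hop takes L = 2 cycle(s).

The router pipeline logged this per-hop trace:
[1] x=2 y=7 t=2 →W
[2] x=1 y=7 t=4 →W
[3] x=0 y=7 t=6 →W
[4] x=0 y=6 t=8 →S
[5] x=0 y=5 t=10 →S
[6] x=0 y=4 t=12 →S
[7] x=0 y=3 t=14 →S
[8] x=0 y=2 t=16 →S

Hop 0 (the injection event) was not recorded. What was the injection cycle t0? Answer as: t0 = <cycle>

At hop 1 the cycle is 2; in general cyc_k = t0 + kL.
Therefore t0 = 2 − L = 0.

t0 = 0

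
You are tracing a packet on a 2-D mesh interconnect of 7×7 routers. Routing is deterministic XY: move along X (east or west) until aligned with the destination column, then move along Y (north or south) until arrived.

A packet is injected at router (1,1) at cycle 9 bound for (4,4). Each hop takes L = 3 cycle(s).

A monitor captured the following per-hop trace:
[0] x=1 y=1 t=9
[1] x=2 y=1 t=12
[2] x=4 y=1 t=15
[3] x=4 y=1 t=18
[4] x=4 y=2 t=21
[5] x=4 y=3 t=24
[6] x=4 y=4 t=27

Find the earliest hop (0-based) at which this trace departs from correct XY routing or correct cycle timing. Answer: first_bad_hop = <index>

  1: Δx=+1 Δy=+0 Δt=3 [ok]
  2: Δx=+2 Δy=+0 Δt=3 [BAD: non-unit step]

first_bad_hop = 2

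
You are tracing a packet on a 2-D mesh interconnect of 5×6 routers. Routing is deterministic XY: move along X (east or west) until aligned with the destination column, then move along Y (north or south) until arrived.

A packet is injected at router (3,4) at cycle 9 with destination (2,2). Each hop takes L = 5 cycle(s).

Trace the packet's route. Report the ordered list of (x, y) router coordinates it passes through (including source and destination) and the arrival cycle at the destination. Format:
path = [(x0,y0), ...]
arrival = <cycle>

  0. router=(3,4) cycle=9 (inject)
  1. router=(2,4) cycle=14 dir=W
  2. router=(2,3) cycle=19 dir=S
  3. router=(2,2) cycle=24 dir=S

path = [(3,4), (2,4), (2,3), (2,2)]
arrival = 24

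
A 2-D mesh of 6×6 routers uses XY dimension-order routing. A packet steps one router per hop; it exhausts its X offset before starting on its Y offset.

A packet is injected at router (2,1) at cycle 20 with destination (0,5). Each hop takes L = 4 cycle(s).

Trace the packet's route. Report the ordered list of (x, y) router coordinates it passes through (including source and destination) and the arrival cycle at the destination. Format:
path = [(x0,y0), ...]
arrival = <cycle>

path = [(2,1), (1,1), (0,1), (0,2), (0,3), (0,4), (0,5)]
arrival = 44

src (2,1)  cyc=20
W→(1,1)  cyc=24
W→(0,1)  cyc=28
N→(0,2)  cyc=32
N→(0,3)  cyc=36
N→(0,4)  cyc=40
N→(0,5)  cyc=44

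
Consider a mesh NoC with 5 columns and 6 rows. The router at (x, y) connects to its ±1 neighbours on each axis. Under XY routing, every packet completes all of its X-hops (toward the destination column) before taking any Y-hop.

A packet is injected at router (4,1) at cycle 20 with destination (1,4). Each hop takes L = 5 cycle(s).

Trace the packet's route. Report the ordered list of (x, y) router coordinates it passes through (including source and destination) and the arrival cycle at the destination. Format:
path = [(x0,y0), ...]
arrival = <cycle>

path = [(4,1), (3,1), (2,1), (1,1), (1,2), (1,3), (1,4)]
arrival = 50

[0] x=4 y=1 t=20
[1] x=3 y=1 t=25 →W
[2] x=2 y=1 t=30 →W
[3] x=1 y=1 t=35 →W
[4] x=1 y=2 t=40 →N
[5] x=1 y=3 t=45 →N
[6] x=1 y=4 t=50 →N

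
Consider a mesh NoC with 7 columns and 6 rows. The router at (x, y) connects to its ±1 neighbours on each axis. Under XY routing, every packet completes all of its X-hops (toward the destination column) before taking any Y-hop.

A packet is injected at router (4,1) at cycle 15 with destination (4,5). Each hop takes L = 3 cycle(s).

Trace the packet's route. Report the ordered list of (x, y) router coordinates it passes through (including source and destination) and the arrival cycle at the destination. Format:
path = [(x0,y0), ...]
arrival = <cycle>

path = [(4,1), (4,2), (4,3), (4,4), (4,5)]
arrival = 27

src (4,1)  cyc=15
N→(4,2)  cyc=18
N→(4,3)  cyc=21
N→(4,4)  cyc=24
N→(4,5)  cyc=27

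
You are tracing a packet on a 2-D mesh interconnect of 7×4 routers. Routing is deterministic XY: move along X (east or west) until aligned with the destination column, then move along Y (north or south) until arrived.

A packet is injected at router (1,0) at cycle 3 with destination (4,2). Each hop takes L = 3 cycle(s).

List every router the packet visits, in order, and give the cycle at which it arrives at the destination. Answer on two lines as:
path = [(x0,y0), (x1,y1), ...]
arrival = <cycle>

path = [(1,0), (2,0), (3,0), (4,0), (4,1), (4,2)]
arrival = 18

hop 0: (1,0) @ cyc 3
hop 1: (2,0) @ cyc 6  [E]
hop 2: (3,0) @ cyc 9  [E]
hop 3: (4,0) @ cyc 12  [E]
hop 4: (4,1) @ cyc 15  [N]
hop 5: (4,2) @ cyc 18  [N]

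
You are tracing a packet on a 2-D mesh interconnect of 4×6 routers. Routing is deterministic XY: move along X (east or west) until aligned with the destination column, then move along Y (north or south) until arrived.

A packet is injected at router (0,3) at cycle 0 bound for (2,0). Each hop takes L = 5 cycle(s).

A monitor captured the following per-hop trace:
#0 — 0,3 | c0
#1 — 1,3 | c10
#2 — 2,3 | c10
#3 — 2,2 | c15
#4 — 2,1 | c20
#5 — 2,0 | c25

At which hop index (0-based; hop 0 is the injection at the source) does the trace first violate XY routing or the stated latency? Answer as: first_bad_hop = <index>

first_bad_hop = 1

check 1→ d=(1,0) cyc+10: BAD: Δcyc=10≠L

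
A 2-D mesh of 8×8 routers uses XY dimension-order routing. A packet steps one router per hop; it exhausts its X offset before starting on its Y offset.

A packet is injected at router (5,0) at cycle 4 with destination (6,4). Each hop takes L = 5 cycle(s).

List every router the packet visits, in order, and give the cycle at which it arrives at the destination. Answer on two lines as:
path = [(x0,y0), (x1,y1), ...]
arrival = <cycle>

src (5,0)  cyc=4
E→(6,0)  cyc=9
N→(6,1)  cyc=14
N→(6,2)  cyc=19
N→(6,3)  cyc=24
N→(6,4)  cyc=29

path = [(5,0), (6,0), (6,1), (6,2), (6,3), (6,4)]
arrival = 29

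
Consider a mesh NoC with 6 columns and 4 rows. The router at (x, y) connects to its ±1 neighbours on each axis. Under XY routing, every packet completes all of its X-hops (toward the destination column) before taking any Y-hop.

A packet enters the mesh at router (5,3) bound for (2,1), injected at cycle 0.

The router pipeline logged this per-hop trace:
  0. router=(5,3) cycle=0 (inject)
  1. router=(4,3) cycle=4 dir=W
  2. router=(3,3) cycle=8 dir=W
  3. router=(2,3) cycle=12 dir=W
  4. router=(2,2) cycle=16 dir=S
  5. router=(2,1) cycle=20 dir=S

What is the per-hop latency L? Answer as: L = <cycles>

Between hops 0 and 1 the cycle counter advances 4 − 0 = 4.
One hop costs L cycles, so L = 4.

L = 4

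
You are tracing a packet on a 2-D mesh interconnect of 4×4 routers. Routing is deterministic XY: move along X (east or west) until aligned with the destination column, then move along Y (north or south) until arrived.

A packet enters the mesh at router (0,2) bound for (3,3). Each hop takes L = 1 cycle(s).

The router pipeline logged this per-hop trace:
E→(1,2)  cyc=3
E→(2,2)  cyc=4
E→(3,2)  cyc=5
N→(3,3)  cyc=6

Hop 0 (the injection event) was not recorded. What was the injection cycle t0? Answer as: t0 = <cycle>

t0 = 2

The first recorded entry is hop 1 at cycle 3.
So t0 = 3 − 1·1 = 2.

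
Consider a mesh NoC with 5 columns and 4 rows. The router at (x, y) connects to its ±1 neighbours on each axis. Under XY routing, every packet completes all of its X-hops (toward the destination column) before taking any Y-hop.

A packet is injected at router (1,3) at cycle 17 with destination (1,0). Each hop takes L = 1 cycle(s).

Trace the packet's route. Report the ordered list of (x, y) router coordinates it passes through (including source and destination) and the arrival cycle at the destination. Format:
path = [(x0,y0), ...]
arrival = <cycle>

path = [(1,3), (1,2), (1,1), (1,0)]
arrival = 20

[0] x=1 y=3 t=17
[1] x=1 y=2 t=18 →S
[2] x=1 y=1 t=19 →S
[3] x=1 y=0 t=20 →S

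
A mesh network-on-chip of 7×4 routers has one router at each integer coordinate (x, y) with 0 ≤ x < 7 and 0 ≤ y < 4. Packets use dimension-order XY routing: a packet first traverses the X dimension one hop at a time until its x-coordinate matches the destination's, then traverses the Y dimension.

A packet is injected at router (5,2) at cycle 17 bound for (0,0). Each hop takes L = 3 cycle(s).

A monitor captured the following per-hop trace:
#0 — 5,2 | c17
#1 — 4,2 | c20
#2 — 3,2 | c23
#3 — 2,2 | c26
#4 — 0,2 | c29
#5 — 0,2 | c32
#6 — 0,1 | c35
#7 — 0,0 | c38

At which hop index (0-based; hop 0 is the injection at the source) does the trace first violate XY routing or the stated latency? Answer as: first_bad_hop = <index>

first_bad_hop = 4

hop 1: step (-1,+0), +3 cyc — ok
hop 2: step (-1,+0), +3 cyc — ok
hop 3: step (-1,+0), +3 cyc — ok
hop 4: step (-2,+0), +3 cyc — BAD: non-unit step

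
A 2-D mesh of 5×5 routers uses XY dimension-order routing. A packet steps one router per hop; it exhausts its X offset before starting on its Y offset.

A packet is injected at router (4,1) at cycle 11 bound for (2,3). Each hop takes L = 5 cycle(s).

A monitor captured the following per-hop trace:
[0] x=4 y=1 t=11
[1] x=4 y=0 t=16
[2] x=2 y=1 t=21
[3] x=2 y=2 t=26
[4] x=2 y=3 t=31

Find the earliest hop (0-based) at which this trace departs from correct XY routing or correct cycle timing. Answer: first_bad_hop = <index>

check 1→ d=(0,-1) cyc+5: BAD: Y-move but x=4≠2

first_bad_hop = 1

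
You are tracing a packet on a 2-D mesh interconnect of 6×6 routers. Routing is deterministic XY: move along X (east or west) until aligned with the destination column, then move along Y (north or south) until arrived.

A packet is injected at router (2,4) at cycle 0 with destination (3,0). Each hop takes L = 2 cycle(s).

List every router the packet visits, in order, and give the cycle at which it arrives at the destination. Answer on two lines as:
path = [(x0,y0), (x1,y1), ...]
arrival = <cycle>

path = [(2,4), (3,4), (3,3), (3,2), (3,1), (3,0)]
arrival = 10

src (2,4)  cyc=0
E→(3,4)  cyc=2
S→(3,3)  cyc=4
S→(3,2)  cyc=6
S→(3,1)  cyc=8
S→(3,0)  cyc=10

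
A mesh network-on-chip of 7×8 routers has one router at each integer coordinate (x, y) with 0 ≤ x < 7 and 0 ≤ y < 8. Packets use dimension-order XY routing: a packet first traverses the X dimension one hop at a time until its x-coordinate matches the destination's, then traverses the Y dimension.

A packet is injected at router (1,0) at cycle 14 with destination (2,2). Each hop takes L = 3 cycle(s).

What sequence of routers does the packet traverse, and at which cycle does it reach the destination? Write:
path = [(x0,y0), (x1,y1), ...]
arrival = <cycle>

path = [(1,0), (2,0), (2,1), (2,2)]
arrival = 23

t=14: at (1,0)
t=17: at (2,0) after E
t=20: at (2,1) after N
t=23: at (2,2) after N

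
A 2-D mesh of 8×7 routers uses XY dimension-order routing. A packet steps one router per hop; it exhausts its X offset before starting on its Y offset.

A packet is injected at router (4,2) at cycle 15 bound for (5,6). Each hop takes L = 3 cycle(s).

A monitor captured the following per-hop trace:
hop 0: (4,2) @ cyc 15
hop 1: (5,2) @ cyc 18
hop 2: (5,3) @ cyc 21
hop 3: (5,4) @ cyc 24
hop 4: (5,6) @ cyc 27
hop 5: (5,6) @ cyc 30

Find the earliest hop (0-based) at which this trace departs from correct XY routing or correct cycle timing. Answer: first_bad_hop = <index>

first_bad_hop = 4

check 1→ d=(1,0) cyc+3: ok
check 2→ d=(0,1) cyc+3: ok
check 3→ d=(0,1) cyc+3: ok
check 4→ d=(0,2) cyc+3: BAD: non-unit step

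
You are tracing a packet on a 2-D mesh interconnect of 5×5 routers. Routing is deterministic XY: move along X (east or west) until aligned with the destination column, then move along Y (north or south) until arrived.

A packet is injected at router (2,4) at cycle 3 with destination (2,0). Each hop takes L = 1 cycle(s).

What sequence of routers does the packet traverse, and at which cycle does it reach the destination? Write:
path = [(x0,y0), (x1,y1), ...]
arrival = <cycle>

  0. router=(2,4) cycle=3 (inject)
  1. router=(2,3) cycle=4 dir=S
  2. router=(2,2) cycle=5 dir=S
  3. router=(2,1) cycle=6 dir=S
  4. router=(2,0) cycle=7 dir=S

path = [(2,4), (2,3), (2,2), (2,1), (2,0)]
arrival = 7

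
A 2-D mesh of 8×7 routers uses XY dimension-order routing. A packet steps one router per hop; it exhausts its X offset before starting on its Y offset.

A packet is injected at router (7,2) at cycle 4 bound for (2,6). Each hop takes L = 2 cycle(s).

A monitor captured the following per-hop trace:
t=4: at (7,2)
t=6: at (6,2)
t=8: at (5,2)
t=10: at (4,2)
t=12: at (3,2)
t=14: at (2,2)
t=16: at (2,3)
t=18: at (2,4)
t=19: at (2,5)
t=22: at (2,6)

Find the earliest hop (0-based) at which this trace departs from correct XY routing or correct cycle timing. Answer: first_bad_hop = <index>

check 1→ d=(-1,0) cyc+2: ok
check 2→ d=(-1,0) cyc+2: ok
check 3→ d=(-1,0) cyc+2: ok
check 4→ d=(-1,0) cyc+2: ok
check 5→ d=(-1,0) cyc+2: ok
check 6→ d=(0,1) cyc+2: ok
check 7→ d=(0,1) cyc+2: ok
check 8→ d=(0,1) cyc+1: BAD: Δcyc=1≠L

first_bad_hop = 8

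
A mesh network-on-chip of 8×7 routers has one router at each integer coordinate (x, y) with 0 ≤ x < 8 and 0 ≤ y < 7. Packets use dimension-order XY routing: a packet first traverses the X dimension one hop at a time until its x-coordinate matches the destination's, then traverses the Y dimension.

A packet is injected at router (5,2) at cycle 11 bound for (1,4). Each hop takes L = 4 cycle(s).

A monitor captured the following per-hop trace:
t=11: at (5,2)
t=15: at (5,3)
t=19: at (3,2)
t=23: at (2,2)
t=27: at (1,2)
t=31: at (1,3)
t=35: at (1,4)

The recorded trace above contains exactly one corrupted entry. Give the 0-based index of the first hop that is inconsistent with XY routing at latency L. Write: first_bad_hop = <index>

hop 1: step (+0,+1), +4 cyc — BAD: Y-move but x=5≠1

first_bad_hop = 1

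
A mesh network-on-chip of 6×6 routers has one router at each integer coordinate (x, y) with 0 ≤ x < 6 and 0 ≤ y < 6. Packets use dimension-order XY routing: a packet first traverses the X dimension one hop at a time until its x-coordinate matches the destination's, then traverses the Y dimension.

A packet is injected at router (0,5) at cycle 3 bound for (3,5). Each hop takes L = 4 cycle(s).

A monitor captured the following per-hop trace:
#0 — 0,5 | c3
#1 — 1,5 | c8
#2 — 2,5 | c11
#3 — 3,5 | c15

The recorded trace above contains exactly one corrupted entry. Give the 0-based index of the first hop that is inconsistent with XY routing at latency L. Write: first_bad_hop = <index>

first_bad_hop = 1

check 1→ d=(1,0) cyc+5: BAD: Δcyc=5≠L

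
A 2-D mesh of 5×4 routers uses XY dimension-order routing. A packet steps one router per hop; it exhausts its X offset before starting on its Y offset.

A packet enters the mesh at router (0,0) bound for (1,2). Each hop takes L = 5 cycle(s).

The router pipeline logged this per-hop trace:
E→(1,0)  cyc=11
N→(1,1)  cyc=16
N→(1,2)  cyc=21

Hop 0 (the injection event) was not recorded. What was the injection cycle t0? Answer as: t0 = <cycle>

t0 = 6

The first recorded entry is hop 1 at cycle 11.
Subtract one hop: t0 = 11 − 5 = 6.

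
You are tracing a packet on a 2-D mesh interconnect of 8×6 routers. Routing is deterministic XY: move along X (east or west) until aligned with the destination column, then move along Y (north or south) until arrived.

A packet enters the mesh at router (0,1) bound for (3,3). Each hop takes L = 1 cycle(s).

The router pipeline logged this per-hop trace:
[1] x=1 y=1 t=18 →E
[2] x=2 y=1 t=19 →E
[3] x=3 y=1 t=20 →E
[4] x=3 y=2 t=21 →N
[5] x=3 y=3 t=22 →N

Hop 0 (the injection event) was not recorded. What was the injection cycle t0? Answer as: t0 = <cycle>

The first recorded entry is hop 1 at cycle 18.
Therefore t0 = 18 − L = 17.

t0 = 17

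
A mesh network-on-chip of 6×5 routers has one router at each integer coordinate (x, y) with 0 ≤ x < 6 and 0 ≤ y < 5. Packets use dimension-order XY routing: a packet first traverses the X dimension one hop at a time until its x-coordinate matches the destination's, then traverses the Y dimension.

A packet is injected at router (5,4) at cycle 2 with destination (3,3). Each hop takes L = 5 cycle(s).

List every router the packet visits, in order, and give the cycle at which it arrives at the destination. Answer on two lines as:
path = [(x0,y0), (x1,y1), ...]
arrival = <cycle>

path = [(5,4), (4,4), (3,4), (3,3)]
arrival = 17

t=2: at (5,4)
t=7: at (4,4) after W
t=12: at (3,4) after W
t=17: at (3,3) after S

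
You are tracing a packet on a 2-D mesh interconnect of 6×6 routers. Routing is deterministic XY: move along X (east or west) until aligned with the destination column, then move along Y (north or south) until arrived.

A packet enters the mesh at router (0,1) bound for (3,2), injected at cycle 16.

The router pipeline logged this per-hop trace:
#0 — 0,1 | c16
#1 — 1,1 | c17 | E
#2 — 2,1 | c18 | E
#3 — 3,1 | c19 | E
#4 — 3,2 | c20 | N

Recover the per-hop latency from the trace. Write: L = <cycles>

L = 1

From hop 0 (16) to hop 1 (17): +1 cycles.
Per-hop latency L = Δcyc = 1.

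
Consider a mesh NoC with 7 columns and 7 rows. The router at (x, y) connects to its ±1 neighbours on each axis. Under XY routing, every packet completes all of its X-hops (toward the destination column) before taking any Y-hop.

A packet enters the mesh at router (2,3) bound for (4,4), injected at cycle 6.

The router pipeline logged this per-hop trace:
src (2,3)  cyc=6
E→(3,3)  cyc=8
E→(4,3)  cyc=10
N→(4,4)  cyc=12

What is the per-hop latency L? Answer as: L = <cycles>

L = 2

Δcyc across hop 0→1: 8 − 6 = 2.
Each hop adds L, hence L = 2.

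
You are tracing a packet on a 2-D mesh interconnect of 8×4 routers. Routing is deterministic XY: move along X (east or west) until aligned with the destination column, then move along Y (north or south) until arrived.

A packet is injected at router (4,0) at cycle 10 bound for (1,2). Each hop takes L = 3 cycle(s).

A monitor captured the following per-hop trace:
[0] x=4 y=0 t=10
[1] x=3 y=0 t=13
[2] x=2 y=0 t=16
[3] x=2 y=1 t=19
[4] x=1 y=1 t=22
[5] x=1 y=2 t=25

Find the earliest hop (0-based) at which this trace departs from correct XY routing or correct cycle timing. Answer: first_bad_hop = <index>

[1] (-1,+0) / 3c ⇒ ok
[2] (-1,+0) / 3c ⇒ ok
[3] (+0,+1) / 3c ⇒ BAD: Y-move but x=2≠1

first_bad_hop = 3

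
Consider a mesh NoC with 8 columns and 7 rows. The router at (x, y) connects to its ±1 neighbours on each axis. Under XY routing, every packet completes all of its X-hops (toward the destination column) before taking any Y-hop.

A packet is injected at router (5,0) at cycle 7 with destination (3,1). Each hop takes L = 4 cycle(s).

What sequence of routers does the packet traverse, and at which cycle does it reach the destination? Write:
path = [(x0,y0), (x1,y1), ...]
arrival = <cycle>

path = [(5,0), (4,0), (3,0), (3,1)]
arrival = 19

#0 — 5,0 | c7
#1 — 4,0 | c11 | W
#2 — 3,0 | c15 | W
#3 — 3,1 | c19 | N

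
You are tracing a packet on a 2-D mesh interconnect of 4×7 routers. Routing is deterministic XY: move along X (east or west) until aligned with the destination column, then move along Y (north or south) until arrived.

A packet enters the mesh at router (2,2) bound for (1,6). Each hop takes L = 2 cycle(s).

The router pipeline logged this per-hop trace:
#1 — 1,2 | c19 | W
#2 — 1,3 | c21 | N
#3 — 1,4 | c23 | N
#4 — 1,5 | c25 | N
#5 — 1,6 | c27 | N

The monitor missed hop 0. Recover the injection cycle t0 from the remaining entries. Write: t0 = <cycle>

The first recorded entry is hop 1 at cycle 19.
t0 = cyc[1] − L = 19 − 2 = 17.

t0 = 17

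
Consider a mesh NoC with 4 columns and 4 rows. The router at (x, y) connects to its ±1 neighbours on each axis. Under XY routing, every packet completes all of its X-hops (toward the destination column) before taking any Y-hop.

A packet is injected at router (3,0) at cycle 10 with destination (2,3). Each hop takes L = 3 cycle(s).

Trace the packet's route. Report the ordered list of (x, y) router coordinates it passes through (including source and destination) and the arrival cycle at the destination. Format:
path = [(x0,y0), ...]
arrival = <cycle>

path = [(3,0), (2,0), (2,1), (2,2), (2,3)]
arrival = 22

#0 — 3,0 | c10
#1 — 2,0 | c13 | W
#2 — 2,1 | c16 | N
#3 — 2,2 | c19 | N
#4 — 2,3 | c22 | N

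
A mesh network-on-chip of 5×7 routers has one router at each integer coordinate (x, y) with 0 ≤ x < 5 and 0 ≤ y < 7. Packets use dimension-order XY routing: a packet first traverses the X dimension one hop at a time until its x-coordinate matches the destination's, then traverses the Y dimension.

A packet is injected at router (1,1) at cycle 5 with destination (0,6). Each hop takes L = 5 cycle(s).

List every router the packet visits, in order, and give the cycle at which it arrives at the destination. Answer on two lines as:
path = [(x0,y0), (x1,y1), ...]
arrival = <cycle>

hop 0: (1,1) @ cyc 5
hop 1: (0,1) @ cyc 10  [W]
hop 2: (0,2) @ cyc 15  [N]
hop 3: (0,3) @ cyc 20  [N]
hop 4: (0,4) @ cyc 25  [N]
hop 5: (0,5) @ cyc 30  [N]
hop 6: (0,6) @ cyc 35  [N]

path = [(1,1), (0,1), (0,2), (0,3), (0,4), (0,5), (0,6)]
arrival = 35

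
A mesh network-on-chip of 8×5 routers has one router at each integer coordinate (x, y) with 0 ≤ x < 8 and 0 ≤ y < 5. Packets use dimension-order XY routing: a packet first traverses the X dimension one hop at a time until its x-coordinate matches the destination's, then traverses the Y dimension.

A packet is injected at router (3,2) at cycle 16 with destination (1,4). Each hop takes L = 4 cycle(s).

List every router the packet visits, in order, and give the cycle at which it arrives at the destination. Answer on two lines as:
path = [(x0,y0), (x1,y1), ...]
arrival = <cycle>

hop 0: (3,2) @ cyc 16
hop 1: (2,2) @ cyc 20  [W]
hop 2: (1,2) @ cyc 24  [W]
hop 3: (1,3) @ cyc 28  [N]
hop 4: (1,4) @ cyc 32  [N]

path = [(3,2), (2,2), (1,2), (1,3), (1,4)]
arrival = 32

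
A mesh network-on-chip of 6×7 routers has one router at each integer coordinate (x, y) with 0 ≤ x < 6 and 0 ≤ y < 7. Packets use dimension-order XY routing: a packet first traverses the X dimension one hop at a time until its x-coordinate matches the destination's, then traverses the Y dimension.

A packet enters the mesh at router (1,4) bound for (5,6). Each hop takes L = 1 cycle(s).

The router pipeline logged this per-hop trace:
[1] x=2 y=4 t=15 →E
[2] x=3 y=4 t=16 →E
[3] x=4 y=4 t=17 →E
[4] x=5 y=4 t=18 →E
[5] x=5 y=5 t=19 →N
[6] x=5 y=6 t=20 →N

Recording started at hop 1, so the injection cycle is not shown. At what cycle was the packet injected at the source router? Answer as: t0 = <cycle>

At hop 1 the cycle is 15; in general cyc_k = t0 + kL.
Therefore t0 = 15 − L = 14.

t0 = 14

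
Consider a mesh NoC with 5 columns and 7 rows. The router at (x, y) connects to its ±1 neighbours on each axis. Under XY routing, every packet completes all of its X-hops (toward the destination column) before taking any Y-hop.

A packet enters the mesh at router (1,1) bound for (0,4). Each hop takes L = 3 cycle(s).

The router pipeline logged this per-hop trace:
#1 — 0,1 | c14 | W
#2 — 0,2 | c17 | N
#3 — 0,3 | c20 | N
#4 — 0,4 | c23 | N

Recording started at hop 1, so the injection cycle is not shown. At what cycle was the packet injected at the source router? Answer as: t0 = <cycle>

t0 = 11

The first recorded entry is hop 1 at cycle 14.
So t0 = 14 − 1·3 = 11.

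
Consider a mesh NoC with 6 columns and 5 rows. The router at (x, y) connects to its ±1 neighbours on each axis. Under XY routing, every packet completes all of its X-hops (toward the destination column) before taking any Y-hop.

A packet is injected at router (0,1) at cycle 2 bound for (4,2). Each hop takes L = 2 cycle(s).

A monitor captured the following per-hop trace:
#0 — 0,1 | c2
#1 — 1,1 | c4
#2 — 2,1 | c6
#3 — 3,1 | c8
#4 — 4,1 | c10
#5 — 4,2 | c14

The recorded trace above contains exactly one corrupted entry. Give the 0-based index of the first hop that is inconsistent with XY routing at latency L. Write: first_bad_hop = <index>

hop 1: step (+1,+0), +2 cyc — ok
hop 2: step (+1,+0), +2 cyc — ok
hop 3: step (+1,+0), +2 cyc — ok
hop 4: step (+1,+0), +2 cyc — ok
hop 5: step (+0,+1), +4 cyc — BAD: Δcyc=4≠L

first_bad_hop = 5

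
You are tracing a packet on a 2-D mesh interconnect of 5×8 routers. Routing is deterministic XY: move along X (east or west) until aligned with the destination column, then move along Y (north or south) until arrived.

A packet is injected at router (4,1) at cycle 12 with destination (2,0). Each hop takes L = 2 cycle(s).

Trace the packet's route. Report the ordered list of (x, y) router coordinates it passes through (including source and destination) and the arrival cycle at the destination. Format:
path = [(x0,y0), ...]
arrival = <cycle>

path = [(4,1), (3,1), (2,1), (2,0)]
arrival = 18

  0. router=(4,1) cycle=12 (inject)
  1. router=(3,1) cycle=14 dir=W
  2. router=(2,1) cycle=16 dir=W
  3. router=(2,0) cycle=18 dir=S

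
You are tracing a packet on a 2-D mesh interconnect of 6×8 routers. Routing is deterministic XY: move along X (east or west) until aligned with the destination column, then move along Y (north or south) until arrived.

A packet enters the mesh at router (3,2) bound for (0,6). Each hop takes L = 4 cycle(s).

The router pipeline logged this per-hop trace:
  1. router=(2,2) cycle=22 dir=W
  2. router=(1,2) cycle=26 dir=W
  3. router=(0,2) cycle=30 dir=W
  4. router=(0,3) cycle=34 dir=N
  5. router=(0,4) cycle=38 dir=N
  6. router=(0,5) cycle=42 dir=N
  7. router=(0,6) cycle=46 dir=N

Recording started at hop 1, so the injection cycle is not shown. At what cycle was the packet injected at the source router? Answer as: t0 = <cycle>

cyc[1] = 22 and cyc[k] = t0 + k·L for every k.
Subtract one hop: t0 = 22 − 4 = 18.

t0 = 18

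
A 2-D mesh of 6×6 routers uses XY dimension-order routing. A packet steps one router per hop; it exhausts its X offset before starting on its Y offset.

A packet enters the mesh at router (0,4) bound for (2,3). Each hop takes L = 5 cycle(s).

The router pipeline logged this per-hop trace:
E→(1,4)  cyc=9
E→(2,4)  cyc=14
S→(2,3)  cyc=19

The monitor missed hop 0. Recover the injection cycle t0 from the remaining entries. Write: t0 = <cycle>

At hop 1 the cycle is 9; in general cyc_k = t0 + kL.
Subtract one hop: t0 = 9 − 5 = 4.

t0 = 4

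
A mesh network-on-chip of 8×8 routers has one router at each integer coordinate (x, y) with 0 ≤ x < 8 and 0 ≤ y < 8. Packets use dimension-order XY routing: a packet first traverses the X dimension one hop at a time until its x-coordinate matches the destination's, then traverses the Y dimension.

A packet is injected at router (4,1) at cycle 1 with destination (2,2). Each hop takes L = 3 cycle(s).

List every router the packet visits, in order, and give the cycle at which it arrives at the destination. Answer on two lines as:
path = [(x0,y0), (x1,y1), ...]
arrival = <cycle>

[0] x=4 y=1 t=1
[1] x=3 y=1 t=4 →W
[2] x=2 y=1 t=7 →W
[3] x=2 y=2 t=10 →N

path = [(4,1), (3,1), (2,1), (2,2)]
arrival = 10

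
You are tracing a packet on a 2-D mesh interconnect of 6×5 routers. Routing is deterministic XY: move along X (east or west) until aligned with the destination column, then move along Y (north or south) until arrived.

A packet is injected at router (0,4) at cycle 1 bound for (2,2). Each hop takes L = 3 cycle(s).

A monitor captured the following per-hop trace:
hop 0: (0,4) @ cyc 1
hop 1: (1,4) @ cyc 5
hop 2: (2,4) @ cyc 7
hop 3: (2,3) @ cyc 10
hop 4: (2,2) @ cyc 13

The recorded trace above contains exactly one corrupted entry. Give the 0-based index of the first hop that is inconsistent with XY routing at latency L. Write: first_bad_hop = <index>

check 1→ d=(1,0) cyc+4: BAD: Δcyc=4≠L

first_bad_hop = 1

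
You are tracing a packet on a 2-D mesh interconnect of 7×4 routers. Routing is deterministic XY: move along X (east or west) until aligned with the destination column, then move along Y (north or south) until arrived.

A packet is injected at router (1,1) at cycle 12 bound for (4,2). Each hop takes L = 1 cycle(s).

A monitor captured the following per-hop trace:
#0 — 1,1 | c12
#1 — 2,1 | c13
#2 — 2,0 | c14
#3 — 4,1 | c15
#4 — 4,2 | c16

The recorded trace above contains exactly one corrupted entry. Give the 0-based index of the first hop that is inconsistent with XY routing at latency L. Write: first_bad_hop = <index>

[1] (+1,+0) / 1c ⇒ ok
[2] (+0,-1) / 1c ⇒ BAD: Y-move but x=2≠4

first_bad_hop = 2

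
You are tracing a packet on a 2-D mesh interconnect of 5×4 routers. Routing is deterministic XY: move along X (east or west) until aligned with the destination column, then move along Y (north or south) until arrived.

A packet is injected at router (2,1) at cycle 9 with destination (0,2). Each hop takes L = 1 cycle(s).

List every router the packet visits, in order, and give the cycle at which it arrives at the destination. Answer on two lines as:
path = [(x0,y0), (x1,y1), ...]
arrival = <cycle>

path = [(2,1), (1,1), (0,1), (0,2)]
arrival = 12

hop 0: (2,1) @ cyc 9
hop 1: (1,1) @ cyc 10  [W]
hop 2: (0,1) @ cyc 11  [W]
hop 3: (0,2) @ cyc 12  [N]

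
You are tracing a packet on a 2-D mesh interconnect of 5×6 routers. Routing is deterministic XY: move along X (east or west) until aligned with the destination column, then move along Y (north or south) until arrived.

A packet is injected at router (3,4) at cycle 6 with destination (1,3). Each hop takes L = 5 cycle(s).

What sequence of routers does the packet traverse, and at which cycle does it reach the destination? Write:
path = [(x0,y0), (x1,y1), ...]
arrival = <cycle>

src (3,4)  cyc=6
W→(2,4)  cyc=11
W→(1,4)  cyc=16
S→(1,3)  cyc=21

path = [(3,4), (2,4), (1,4), (1,3)]
arrival = 21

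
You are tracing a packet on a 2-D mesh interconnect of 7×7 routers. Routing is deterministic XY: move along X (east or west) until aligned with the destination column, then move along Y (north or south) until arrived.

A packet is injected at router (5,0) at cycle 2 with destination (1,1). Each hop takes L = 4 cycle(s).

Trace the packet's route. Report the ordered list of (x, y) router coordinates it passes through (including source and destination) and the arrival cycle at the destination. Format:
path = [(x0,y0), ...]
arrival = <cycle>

[0] x=5 y=0 t=2
[1] x=4 y=0 t=6 →W
[2] x=3 y=0 t=10 →W
[3] x=2 y=0 t=14 →W
[4] x=1 y=0 t=18 →W
[5] x=1 y=1 t=22 →N

path = [(5,0), (4,0), (3,0), (2,0), (1,0), (1,1)]
arrival = 22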